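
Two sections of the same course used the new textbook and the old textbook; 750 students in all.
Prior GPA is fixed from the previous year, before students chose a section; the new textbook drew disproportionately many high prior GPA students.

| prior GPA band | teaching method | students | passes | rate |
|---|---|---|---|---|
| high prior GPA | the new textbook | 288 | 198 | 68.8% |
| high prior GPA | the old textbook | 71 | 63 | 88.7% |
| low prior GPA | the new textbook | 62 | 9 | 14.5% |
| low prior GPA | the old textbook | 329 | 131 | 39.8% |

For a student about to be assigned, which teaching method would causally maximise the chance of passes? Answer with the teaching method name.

the old textbook

Since prior GPA band is a pre-existing factor (not a product of the teaching method) and it affects the outcome on its own, it is a confounder. The stratified rates, not the pooled rate, identify the causal effect.
Within each level — high prior GPA: 68.8% vs 88.7%; low prior GPA: 14.5% vs 39.8% — the old textbook is higher every time.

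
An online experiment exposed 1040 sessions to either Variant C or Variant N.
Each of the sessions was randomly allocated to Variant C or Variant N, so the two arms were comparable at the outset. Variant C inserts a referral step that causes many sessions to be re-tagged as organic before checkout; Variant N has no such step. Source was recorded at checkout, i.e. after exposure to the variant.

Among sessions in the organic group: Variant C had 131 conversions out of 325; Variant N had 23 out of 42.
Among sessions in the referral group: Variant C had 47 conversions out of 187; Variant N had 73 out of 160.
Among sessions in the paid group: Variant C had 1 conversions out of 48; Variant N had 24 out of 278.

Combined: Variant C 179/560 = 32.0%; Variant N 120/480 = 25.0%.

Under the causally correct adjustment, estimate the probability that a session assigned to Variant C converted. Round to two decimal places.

0.32

Traffic source is downstream of the variant. One should not condition on a consequence of treatment, so the overall rates are the right comparison.
So P(outcome | do(Variant C)) is just the pooled rate for Variant C: 179/560 = 0.320.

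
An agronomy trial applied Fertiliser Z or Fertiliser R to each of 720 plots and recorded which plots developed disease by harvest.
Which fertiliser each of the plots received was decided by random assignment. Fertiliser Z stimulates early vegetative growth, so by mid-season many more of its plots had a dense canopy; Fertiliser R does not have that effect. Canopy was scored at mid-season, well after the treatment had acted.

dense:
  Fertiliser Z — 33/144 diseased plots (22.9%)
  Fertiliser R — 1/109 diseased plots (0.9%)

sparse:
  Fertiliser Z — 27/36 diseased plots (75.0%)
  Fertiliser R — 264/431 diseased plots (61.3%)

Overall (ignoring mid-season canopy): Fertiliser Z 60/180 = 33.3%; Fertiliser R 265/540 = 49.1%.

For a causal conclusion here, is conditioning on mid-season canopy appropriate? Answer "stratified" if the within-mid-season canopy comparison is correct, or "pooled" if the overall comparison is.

Because the fertiliser influences mid-season canopy, mid-season canopy is a post-treatment mediator, not a confounder. Stratifying on it would bias the estimate; the causal effect is the crude pooled difference.
Pooled: Fertiliser Z 33.3% vs Fertiliser R 49.1%; Fertiliser Z is lower overall.

pooled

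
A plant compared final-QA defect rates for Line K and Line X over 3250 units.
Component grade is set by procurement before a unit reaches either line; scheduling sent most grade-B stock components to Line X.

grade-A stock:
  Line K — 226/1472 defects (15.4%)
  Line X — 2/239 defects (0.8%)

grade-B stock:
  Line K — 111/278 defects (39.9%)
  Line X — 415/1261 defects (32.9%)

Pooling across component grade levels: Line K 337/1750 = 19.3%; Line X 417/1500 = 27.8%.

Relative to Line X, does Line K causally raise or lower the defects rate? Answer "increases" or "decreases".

Component grade differs across lines for reasons unrelated to any effect of the line itself, and it separately predicts the outcome — a classic confounder. We must compare within component grade levels.
Within each level — grade-A stock: 15.4% vs 0.8%; grade-B stock: 39.9% vs 32.9% — Line X is lower every time.

increases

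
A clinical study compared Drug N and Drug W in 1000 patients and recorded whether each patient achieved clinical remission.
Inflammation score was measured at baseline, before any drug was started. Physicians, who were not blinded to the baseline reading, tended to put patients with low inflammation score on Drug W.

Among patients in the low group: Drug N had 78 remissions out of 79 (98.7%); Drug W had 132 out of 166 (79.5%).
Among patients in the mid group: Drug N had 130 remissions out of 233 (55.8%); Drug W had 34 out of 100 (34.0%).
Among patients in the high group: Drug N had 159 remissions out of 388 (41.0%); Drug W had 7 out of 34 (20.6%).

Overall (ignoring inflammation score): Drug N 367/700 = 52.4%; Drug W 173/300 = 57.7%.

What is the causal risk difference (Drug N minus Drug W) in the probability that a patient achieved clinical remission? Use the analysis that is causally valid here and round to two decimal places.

+0.21

Nothing the drug does changes inflammation score; the imbalance is an allocation artefact. With inflammation score also predicting the outcome, the pooled figure is confounded, and the within-stratum comparison is the causal one.
Adjusting over the population distribution of inflammation score: 0.245·(0.987−0.795) + 0.333·(0.558−0.340) + 0.422·(0.410−0.206) = +0.206.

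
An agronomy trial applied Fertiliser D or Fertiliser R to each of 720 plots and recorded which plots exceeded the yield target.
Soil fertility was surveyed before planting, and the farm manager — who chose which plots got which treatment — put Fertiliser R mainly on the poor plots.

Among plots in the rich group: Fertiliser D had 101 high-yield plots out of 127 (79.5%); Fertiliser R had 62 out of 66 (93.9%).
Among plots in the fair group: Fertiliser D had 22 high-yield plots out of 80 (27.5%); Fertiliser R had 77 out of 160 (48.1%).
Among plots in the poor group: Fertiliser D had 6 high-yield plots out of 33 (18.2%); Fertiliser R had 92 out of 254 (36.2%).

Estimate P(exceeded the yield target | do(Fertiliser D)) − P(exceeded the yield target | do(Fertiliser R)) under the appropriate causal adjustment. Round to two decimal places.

-0.18

Soil fertility differs across fertilisers for reasons unrelated to any effect of the fertiliser itself, and it separately predicts the outcome — a classic confounder. We must compare within soil fertility levels.
Adjusting over the population distribution of soil fertility: 0.268·(0.795−0.939) + 0.333·(0.275−0.481) + 0.399·(0.182−0.362) = -0.179.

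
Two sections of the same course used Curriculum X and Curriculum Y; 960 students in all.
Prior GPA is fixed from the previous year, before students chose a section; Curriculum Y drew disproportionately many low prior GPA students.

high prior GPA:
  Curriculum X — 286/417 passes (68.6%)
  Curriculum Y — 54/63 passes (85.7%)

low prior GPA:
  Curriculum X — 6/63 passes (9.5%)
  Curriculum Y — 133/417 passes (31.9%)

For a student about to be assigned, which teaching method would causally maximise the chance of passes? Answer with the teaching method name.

Curriculum Y

Prior GPA band is set before the teaching method has any effect — it is not caused by the teaching method — and it independently drives the outcome. That makes it a confounder, so the causal comparison is within prior GPA band levels.
Within each level — high prior GPA: 68.6% vs 85.7%; low prior GPA: 9.5% vs 31.9% — Curriculum Y is higher every time.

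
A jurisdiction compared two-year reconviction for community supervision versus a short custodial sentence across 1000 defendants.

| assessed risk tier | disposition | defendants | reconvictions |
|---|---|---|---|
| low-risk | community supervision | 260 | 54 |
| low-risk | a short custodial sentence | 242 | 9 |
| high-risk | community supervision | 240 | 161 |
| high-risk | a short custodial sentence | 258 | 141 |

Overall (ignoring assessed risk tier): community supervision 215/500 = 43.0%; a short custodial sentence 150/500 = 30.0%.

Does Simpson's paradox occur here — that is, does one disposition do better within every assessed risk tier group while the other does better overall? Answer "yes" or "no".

Within each assessed risk tier level (low-risk 20.8% vs 3.7%; high-risk 67.1% vs 54.7%), a short custodial sentence has the lower rate every time. Pooled: 43.0% vs 30.0% — a short custodial sentence has the lower rate overall. They agree.

no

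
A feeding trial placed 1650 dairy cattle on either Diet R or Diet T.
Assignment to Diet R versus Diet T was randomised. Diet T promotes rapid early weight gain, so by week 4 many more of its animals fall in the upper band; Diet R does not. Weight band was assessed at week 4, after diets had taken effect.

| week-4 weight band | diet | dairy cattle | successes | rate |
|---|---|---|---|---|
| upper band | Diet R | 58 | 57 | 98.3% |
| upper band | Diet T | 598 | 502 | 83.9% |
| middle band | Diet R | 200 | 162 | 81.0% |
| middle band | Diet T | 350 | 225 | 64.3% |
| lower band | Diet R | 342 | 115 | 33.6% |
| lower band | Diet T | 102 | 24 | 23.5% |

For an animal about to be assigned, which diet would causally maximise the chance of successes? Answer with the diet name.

Within every week-4 weight band level Diet R has the higher rate, yet pooled Diet T does — Simpson's reversal.
The distribution of week-4 weight band is itself part of what the diet does — it is an intermediate outcome. Holding it fixed would remove that part of the effect; the total effect is the pooled difference.
Pooled: Diet R 55.7% vs Diet T 71.5%; Diet T is higher overall.

Diet T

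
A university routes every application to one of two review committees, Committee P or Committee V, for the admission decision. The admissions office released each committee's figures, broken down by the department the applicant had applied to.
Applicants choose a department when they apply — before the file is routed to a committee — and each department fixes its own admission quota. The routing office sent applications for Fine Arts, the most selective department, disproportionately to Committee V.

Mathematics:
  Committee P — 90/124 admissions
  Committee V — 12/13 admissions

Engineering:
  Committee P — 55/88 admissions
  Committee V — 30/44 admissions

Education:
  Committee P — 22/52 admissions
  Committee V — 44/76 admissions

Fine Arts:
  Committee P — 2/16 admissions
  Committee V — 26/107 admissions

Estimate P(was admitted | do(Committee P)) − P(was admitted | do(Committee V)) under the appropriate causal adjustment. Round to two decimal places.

-0.13

Department differs across review committees for reasons unrelated to any effect of the review committee itself, and it separately predicts the outcome — a classic confounder. We must compare within department levels.
Adjusting over the population distribution of department: 0.263·(0.726−0.923) + 0.254·(0.625−0.682) + 0.246·(0.423−0.579) + 0.237·(0.125−0.243) = -0.133.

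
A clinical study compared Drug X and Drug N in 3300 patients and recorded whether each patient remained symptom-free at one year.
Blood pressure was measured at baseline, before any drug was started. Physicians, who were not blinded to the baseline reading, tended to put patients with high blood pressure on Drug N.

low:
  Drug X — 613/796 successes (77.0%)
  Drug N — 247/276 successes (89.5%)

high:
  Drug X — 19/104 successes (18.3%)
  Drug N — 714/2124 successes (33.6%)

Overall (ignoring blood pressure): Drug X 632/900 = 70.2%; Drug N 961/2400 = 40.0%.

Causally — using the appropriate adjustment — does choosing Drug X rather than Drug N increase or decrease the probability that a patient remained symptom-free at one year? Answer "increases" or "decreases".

Since blood pressure is a pre-existing factor (not a product of the drug) and it affects the outcome on its own, it is a confounder. The stratified rates, not the pooled rate, identify the causal effect.
Within each level — low: 77.0% vs 89.5%; high: 18.3% vs 33.6% — Drug N is higher every time.

decreases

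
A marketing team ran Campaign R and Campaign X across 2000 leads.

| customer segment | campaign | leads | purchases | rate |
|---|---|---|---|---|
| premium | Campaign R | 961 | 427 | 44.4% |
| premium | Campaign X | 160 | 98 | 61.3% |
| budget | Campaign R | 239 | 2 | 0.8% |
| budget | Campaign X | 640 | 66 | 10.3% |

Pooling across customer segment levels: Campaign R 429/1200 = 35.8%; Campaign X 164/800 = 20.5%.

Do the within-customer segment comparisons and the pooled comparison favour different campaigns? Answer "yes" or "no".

yes

Within each customer segment level (premium 44.4% vs 61.3%; budget 0.8% vs 10.3%), Campaign X has the higher rate every time. Pooled: 35.8% vs 20.5% — Campaign R has the higher rate overall. The two comparisons disagree.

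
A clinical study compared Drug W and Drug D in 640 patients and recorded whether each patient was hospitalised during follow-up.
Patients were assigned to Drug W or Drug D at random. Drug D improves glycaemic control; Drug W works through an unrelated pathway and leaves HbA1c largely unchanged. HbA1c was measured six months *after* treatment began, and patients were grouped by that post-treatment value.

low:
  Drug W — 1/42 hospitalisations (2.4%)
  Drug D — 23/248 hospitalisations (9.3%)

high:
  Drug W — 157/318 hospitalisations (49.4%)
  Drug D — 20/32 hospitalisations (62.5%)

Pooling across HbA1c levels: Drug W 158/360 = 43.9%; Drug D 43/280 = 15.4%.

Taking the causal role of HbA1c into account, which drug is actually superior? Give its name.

Within every HbA1c level Drug W has the lower rate, yet pooled Drug D does — Simpson's reversal.
Because the drug influences HbA1c, HbA1c is a post-treatment mediator, not a confounder. Stratifying on it would bias the estimate; the causal effect is the crude pooled difference.
Pooled: Drug W 43.9% vs Drug D 15.4%; Drug D is lower overall.

Drug D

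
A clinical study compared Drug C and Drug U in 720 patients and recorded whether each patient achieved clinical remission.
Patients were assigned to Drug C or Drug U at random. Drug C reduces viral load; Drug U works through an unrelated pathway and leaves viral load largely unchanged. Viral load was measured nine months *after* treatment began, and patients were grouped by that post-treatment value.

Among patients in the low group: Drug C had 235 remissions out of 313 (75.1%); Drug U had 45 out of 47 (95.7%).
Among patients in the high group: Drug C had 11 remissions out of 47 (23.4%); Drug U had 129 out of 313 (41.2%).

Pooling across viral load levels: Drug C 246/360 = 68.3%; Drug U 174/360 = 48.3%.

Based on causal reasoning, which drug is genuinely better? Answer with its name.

The distribution of viral load is itself part of what the drug does — it is an intermediate outcome. Holding it fixed would remove that part of the effect; the total effect is the pooled difference.
Pooled: Drug C 68.3% vs Drug U 48.3%; Drug C is higher overall.

Drug C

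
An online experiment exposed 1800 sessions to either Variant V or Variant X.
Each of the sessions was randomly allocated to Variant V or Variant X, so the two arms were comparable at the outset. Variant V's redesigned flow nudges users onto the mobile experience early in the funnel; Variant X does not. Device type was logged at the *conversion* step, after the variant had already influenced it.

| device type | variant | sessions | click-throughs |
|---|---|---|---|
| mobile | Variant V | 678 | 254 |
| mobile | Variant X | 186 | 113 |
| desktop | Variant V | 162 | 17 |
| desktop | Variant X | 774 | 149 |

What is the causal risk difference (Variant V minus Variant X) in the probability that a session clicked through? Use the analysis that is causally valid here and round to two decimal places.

+0.05

Within every device type level Variant X has the higher rate, yet pooled Variant V does — Simpson's reversal.
Stratifying would compare variants among sessions the variants themselves sorted into device type groups — a form of selection on an intermediate. The unconditioned pooled rates give the total causal effect.
The causal difference is the pooled difference: 0.323 − 0.273 = +0.050.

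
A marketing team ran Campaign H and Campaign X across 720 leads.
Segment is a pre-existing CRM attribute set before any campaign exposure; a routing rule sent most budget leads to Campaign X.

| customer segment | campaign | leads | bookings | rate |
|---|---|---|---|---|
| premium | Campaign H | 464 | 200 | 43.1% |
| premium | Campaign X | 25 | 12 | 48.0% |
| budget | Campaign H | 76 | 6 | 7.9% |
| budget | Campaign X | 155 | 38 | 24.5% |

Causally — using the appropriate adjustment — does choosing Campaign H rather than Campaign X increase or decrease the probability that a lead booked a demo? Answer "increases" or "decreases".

Customer segment satisfies the back-door criterion: it is not a descendant of the campaign, and it blocks the spurious path from campaign to outcome. Adjusting for it (i.e., using the within-customer segment rates) gives the causal effect.
Within each level — premium: 43.1% vs 48.0%; budget: 7.9% vs 24.5% — Campaign X is higher every time.

decreases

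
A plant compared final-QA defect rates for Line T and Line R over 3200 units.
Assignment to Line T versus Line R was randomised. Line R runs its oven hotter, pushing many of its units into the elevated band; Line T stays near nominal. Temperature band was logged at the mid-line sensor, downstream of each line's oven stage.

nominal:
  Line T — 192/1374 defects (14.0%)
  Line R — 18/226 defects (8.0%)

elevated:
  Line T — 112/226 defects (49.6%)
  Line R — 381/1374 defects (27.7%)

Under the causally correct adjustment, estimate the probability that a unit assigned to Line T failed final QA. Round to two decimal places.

0.19

Within every in-process temperature band level Line R has the lower rate, yet pooled Line T does — Simpson's reversal.
Because the line influences in-process temperature band, in-process temperature band is a post-treatment mediator, not a confounder. Stratifying on it would bias the estimate; the causal effect is the crude pooled difference.
So P(outcome | do(Line T)) is just the pooled rate for Line T: 304/1600 = 0.190.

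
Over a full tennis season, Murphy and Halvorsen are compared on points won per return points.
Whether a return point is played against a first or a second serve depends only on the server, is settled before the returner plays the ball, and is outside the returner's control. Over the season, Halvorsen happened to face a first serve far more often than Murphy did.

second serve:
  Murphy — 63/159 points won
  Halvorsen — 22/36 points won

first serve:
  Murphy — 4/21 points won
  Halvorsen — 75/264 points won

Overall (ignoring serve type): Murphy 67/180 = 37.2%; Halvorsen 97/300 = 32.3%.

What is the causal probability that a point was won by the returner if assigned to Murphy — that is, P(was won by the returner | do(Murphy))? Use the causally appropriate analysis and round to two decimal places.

0.27

Within every serve type level Halvorsen has the higher rate, yet pooled Murphy does — Simpson's reversal.
Nothing the player does changes serve type; the imbalance is an allocation artefact. With serve type also predicting the outcome, the pooled figure is confounded, and the within-stratum comparison is the causal one.
Standardising Murphy to the population serve type mix: 0.406·63/159 + 0.594·4/21 = 0.274.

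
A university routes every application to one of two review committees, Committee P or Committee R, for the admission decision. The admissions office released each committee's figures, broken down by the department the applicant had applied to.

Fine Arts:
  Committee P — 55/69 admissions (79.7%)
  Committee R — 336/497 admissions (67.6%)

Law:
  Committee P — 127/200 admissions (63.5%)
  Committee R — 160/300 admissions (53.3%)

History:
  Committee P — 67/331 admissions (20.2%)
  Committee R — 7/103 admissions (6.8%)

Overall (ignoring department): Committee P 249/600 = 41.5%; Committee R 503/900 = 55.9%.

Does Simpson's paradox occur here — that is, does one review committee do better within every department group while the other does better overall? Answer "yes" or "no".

Within each department level (Fine Arts 79.7% vs 67.6%; Law 63.5% vs 53.3%; History 20.2% vs 6.8%), Committee P has the higher rate every time. Pooled: 41.5% vs 55.9% — Committee R has the higher rate overall. The two comparisons disagree.

yes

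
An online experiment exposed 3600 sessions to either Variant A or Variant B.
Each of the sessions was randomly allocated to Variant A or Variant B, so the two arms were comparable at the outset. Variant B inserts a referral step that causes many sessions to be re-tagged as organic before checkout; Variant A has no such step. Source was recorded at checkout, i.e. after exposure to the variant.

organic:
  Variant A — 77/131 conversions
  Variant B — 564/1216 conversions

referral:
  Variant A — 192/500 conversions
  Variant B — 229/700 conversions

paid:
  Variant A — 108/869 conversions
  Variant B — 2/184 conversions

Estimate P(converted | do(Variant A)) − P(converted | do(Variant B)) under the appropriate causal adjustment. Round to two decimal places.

-0.13

The traffic source-specific comparison favours Variant A throughout, but the pooled figures favour Variant B. The question is whether to condition on traffic source.
Traffic source lies on the pathway variant → traffic source → outcome, so adjusting for it blocks the indirect effect. For the total causal effect of variant, use the unadjusted pooled rates.
The causal difference is the pooled difference: 0.251 − 0.379 = -0.127.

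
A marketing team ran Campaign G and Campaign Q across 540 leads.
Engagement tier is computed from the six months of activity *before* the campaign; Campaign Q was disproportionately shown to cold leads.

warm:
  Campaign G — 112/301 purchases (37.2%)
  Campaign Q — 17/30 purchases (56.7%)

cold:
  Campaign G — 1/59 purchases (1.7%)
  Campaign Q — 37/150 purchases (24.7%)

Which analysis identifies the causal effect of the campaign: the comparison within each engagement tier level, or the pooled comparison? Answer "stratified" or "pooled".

stratified

Within every engagement tier level Campaign Q has the higher rate, yet pooled Campaign G does — Simpson's reversal.
The imbalance in engagement tier arose from how leads were allocated, not from anything the campaign did; and engagement tier independently affects the outcome. The pooled gap is confounded — condition on engagement tier.
Within each level — warm: 37.2% vs 56.7%; cold: 1.7% vs 24.7% — Campaign Q is higher every time.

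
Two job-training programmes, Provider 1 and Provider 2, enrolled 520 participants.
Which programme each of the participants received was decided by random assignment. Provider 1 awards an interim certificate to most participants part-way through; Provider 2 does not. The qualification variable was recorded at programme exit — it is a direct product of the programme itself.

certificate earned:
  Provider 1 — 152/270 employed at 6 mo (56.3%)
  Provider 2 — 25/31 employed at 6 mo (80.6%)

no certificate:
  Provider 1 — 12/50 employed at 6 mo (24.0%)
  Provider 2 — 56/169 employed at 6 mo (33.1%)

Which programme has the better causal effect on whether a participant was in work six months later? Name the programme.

The stratified and pooled comparisons disagree (Provider 2 wins within each qualification attained during the programme; Provider 1 wins overall), so the answer turns on the causal role of qualification attained during the programme.
Stratifying would compare programmes among participants the programmes themselves sorted into qualification attained during the programme groups — a form of selection on an intermediate. The unconditioned pooled rates give the total causal effect.
Pooled: Provider 1 51.2% vs Provider 2 40.5%; Provider 1 is higher overall.

Provider 1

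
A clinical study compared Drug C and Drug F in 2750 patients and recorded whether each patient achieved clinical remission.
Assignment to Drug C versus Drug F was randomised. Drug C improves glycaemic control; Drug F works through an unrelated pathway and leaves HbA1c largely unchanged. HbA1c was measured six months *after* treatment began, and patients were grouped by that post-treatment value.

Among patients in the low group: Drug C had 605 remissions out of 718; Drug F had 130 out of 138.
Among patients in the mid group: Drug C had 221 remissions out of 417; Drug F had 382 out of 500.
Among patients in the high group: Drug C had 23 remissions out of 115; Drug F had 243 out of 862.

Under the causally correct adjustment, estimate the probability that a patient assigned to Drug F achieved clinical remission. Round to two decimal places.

Stratifying would compare drugs among patients the drugs themselves sorted into HbA1c groups — a form of selection on an intermediate. The unconditioned pooled rates give the total causal effect.
So P(outcome | do(Drug F)) is just the pooled rate for Drug F: 755/1500 = 0.503.

0.50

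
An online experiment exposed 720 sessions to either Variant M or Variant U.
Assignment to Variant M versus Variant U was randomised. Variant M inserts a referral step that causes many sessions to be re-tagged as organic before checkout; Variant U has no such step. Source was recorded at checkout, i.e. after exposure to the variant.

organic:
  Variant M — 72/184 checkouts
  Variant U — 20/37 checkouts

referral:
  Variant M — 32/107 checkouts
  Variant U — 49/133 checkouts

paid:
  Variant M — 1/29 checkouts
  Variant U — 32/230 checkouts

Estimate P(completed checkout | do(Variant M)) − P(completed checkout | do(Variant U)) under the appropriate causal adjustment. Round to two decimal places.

Because the variant influences traffic source, traffic source is a post-treatment mediator, not a confounder. Stratifying on it would bias the estimate; the causal effect is the crude pooled difference.
The causal difference is the pooled difference: 0.328 − 0.253 = +0.076.

+0.08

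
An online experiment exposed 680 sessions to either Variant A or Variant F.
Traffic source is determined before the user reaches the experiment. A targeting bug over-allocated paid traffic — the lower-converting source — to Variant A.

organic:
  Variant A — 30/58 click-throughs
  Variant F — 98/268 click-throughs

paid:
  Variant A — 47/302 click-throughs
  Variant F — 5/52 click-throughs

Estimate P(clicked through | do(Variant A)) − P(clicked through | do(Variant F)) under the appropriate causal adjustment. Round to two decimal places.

+0.10

The imbalance in traffic source arose from how sessions were allocated, not from anything the variant did; and traffic source independently affects the outcome. The pooled gap is confounded — condition on traffic source.
Adjusting over the population distribution of traffic source: 0.479·(0.517−0.366) + 0.521·(0.156−0.096) = +0.104.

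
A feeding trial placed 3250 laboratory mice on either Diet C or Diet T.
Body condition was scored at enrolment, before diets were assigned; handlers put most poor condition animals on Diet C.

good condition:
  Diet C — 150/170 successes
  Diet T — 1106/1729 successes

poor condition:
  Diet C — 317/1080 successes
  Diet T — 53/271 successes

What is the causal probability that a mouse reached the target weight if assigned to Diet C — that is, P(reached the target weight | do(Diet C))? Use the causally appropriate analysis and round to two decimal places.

0.64

Starting body condition is set before the diet has any effect — it is not caused by the diet — and it independently drives the outcome. That makes it a confounder, so the causal comparison is within starting body condition levels.
Standardising Diet C to the population starting body condition mix: 0.584·150/170 + 0.416·317/1080 = 0.638.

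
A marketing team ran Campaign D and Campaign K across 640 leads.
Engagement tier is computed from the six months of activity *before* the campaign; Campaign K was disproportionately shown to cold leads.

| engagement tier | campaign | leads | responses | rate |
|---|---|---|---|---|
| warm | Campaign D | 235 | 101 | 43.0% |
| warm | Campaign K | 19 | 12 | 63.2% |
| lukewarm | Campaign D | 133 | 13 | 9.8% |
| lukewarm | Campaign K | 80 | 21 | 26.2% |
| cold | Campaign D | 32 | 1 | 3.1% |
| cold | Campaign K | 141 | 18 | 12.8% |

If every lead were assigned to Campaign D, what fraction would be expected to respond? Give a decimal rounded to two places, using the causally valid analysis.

0.21

Within every engagement tier level Campaign K has the higher rate, yet pooled Campaign D does — Simpson's reversal.
Engagement tier differs across campaigns for reasons unrelated to any effect of the campaign itself, and it separately predicts the outcome — a classic confounder. We must compare within engagement tier levels.
Standardising Campaign D to the population engagement tier mix: 0.397·101/235 + 0.333·13/133 + 0.270·1/32 = 0.212.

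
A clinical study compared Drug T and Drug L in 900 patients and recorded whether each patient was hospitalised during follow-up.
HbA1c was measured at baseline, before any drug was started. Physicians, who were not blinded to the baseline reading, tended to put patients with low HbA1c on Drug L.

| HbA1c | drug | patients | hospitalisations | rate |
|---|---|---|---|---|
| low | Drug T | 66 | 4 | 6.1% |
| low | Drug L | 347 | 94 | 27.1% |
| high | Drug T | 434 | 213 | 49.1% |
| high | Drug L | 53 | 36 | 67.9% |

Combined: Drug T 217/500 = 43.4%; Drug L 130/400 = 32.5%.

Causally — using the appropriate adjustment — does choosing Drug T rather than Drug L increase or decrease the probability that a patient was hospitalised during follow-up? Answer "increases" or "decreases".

decreases

Drug T is lower inside every HbA1c stratum but Drug L is lower in aggregate. Whether to stratify depends on how HbA1c relates to the drug.
HbA1c satisfies the back-door criterion: it is not a descendant of the drug, and it blocks the spurious path from drug to outcome. Adjusting for it (i.e., using the within-HbA1c rates) gives the causal effect.
Within each level — low: 6.1% vs 27.1%; high: 49.1% vs 67.9% — Drug T is lower every time.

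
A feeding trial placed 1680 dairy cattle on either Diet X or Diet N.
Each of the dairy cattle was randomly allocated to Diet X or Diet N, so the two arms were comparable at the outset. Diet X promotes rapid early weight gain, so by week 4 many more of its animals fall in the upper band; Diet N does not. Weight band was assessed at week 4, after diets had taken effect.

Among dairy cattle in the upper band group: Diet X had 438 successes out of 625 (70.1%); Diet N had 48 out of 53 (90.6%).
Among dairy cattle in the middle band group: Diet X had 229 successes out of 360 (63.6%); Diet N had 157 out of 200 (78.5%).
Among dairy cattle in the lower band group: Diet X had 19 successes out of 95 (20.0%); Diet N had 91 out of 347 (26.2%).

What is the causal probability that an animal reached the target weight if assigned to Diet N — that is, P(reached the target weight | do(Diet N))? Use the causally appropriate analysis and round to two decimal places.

Because the diet influences week-4 weight band, week-4 weight band is a post-treatment mediator, not a confounder. Stratifying on it would bias the estimate; the causal effect is the crude pooled difference.
So P(outcome | do(Diet N)) is just the pooled rate for Diet N: 296/600 = 0.493.

0.49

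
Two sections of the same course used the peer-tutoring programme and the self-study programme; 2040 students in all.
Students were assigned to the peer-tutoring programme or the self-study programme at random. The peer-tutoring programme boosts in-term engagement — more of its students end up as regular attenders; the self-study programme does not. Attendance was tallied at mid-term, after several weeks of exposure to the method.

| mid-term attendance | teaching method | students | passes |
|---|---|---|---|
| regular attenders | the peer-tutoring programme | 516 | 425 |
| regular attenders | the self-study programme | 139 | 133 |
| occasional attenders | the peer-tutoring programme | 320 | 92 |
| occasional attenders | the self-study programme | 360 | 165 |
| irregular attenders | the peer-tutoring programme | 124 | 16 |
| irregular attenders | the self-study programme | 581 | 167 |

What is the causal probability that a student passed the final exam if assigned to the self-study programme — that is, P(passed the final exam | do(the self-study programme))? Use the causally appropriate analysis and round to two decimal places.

0.43

the self-study programme is higher inside every mid-term attendance stratum but the peer-tutoring programme is higher in aggregate. Whether to stratify depends on how mid-term attendance relates to the teaching method.
The distribution of mid-term attendance is itself part of what the teaching method does — it is an intermediate outcome. Holding it fixed would remove that part of the effect; the total effect is the pooled difference.
So P(outcome | do(the self-study programme)) is just the pooled rate for the self-study programme: 465/1080 = 0.431.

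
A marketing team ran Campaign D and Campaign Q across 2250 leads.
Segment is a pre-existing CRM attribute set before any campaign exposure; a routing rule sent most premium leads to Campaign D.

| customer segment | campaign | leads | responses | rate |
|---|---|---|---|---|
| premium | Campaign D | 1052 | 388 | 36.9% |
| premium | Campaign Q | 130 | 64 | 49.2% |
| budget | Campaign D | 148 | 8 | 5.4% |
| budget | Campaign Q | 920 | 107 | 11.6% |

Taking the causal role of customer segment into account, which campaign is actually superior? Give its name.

The imbalance in customer segment arose from how leads were allocated, not from anything the campaign did; and customer segment independently affects the outcome. The pooled gap is confounded — condition on customer segment.
Within each level — premium: 36.9% vs 49.2%; budget: 5.4% vs 11.6% — Campaign Q is higher every time.

Campaign Q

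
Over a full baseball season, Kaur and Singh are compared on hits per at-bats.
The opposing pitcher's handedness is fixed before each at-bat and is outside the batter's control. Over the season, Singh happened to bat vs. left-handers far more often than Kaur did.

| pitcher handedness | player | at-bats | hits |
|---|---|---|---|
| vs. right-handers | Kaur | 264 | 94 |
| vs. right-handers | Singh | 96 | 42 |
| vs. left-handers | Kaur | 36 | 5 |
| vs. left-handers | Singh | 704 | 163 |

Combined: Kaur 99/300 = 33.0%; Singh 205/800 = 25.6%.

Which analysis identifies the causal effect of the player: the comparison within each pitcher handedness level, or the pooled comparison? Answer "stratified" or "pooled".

The stratified and pooled comparisons disagree (Singh wins within each pitcher handedness; Kaur wins overall), so the answer turns on the causal role of pitcher handedness.
Since pitcher handedness is a pre-existing factor (not a product of the player) and it affects the outcome on its own, it is a confounder. The stratified rates, not the pooled rate, identify the causal effect.
Within each level — vs. right-handers: 35.6% vs 43.8%; vs. left-handers: 13.9% vs 23.2% — Singh is higher every time.

stratified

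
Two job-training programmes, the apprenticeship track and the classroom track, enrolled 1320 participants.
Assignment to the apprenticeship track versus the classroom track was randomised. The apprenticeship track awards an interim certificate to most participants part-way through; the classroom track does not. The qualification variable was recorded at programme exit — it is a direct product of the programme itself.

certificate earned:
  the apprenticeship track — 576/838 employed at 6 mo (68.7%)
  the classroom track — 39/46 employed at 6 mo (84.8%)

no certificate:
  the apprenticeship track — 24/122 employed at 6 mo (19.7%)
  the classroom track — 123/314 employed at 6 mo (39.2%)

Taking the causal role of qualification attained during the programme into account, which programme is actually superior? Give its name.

the apprenticeship track

Within every qualification attained during the programme level the classroom track has the higher rate, yet pooled the apprenticeship track does — Simpson's reversal.
Qualification attained during the programme here is a post-treatment variable shaped by the programme; conditioning on it would introduce bias rather than remove it. The overall comparison is the causal one.
Pooled: the apprenticeship track 62.5% vs the classroom track 45.0%; the apprenticeship track is higher overall.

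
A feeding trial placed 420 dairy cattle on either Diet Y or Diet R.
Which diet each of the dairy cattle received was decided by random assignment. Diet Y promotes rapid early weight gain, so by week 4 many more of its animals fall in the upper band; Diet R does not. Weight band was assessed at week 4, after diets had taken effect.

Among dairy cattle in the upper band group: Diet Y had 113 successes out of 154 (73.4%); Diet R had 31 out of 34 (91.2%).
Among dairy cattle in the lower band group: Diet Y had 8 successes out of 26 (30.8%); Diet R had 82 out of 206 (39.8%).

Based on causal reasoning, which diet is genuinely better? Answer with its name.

Diet Y

Diet R is higher inside every week-4 weight band stratum but Diet Y is higher in aggregate. Whether to stratify depends on how week-4 weight band relates to the diet.
Stratifying would compare diets among dairy cattle the diets themselves sorted into week-4 weight band groups — a form of selection on an intermediate. The unconditioned pooled rates give the total causal effect.
Pooled: Diet Y 67.2% vs Diet R 47.1%; Diet Y is higher overall.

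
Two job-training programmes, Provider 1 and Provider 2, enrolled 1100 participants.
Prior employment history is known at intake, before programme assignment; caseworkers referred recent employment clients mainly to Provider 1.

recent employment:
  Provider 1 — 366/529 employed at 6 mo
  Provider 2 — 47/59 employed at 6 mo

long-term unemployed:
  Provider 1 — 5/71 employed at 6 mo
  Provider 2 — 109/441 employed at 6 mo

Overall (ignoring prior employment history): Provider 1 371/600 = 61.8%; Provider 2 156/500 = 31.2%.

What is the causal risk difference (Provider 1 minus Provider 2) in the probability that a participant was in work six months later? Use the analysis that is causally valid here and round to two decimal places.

-0.14

Nothing the programme does changes prior employment history; the imbalance is an allocation artefact. With prior employment history also predicting the outcome, the pooled figure is confounded, and the within-stratum comparison is the causal one.
Adjusting over the population distribution of prior employment history: 0.535·(0.692−0.797) + 0.465·(0.070−0.247) = -0.138.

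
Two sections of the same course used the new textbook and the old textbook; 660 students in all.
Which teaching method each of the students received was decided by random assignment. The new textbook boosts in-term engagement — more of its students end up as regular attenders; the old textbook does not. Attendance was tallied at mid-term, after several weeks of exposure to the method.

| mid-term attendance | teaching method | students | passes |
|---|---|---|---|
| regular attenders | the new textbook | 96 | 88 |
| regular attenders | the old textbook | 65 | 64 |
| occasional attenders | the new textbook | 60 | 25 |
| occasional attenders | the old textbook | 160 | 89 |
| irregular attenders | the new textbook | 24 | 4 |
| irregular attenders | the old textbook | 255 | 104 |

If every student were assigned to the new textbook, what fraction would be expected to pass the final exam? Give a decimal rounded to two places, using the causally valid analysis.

0.65

Stratifying would compare teaching methods among students the teaching methods themselves sorted into mid-term attendance groups — a form of selection on an intermediate. The unconditioned pooled rates give the total causal effect.
So P(outcome | do(the new textbook)) is just the pooled rate for the new textbook: 117/180 = 0.650.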